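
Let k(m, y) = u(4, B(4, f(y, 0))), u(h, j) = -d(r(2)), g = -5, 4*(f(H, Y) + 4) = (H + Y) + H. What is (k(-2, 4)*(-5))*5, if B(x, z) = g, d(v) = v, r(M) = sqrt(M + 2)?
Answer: 50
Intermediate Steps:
r(M) = sqrt(2 + M)
f(H, Y) = -4 + H/2 + Y/4 (f(H, Y) = -4 + ((H + Y) + H)/4 = -4 + (Y + 2*H)/4 = -4 + (H/2 + Y/4) = -4 + H/2 + Y/4)
B(x, z) = -5
u(h, j) = -2 (u(h, j) = -sqrt(2 + 2) = -sqrt(4) = -1*2 = -2)
k(m, y) = -2
(k(-2, 4)*(-5))*5 = -2*(-5)*5 = 10*5 = 50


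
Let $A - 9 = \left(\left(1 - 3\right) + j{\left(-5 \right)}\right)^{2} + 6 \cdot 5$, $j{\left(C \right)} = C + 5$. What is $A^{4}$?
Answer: $3418801$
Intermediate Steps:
$j{\left(C \right)} = 5 + C$
$A = 43$ ($A = 9 + \left(\left(\left(1 - 3\right) + \left(5 - 5\right)\right)^{2} + 6 \cdot 5\right) = 9 + \left(\left(-2 + 0\right)^{2} + 30\right) = 9 + \left(\left(-2\right)^{2} + 30\right) = 9 + \left(4 + 30\right) = 9 + 34 = 43$)
$A^{4} = 43^{4} = 3418801$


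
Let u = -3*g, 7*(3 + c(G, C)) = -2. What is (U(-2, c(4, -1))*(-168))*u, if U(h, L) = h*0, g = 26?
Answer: 0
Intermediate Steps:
c(G, C) = -23/7 (c(G, C) = -3 + (1/7)*(-2) = -3 - 2/7 = -23/7)
U(h, L) = 0
u = -78 (u = -3*26 = -78)
(U(-2, c(4, -1))*(-168))*u = (0*(-168))*(-78) = 0*(-78) = 0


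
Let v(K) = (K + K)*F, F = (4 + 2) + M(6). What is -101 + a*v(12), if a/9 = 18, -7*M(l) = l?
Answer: 139261/7 ≈ 19894.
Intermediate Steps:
M(l) = -l/7
a = 162 (a = 9*18 = 162)
F = 36/7 (F = (4 + 2) - ⅐*6 = 6 - 6/7 = 36/7 ≈ 5.1429)
v(K) = 72*K/7 (v(K) = (K + K)*(36/7) = (2*K)*(36/7) = 72*K/7)
-101 + a*v(12) = -101 + 162*((72/7)*12) = -101 + 162*(864/7) = -101 + 139968/7 = 139261/7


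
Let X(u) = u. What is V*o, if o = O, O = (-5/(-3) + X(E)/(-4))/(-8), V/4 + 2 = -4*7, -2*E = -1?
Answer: 185/8 ≈ 23.125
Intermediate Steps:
E = ½ (E = -½*(-1) = ½ ≈ 0.50000)
V = -120 (V = -8 + 4*(-4*7) = -8 + 4*(-28) = -8 - 112 = -120)
O = -37/192 (O = (-5/(-3) + (½)/(-4))/(-8) = (-5*(-⅓) + (½)*(-¼))*(-⅛) = (5/3 - ⅛)*(-⅛) = (37/24)*(-⅛) = -37/192 ≈ -0.19271)
o = -37/192 ≈ -0.19271
V*o = -120*(-37/192) = 185/8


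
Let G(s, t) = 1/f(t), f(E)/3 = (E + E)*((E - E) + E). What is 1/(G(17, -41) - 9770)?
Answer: -10086/98540219 ≈ -0.00010235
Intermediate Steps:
f(E) = 6*E² (f(E) = 3*((E + E)*((E - E) + E)) = 3*((2*E)*(0 + E)) = 3*((2*E)*E) = 3*(2*E²) = 6*E²)
G(s, t) = 1/(6*t²)
1/(G(17, -41) - 9770) = 1/((⅙)/(-41)² - 9770) = 1/((⅙)*(1/1681) - 9770) = 1/(1/10086 - 9770) = 1/(-98540219/10086) = -10086/98540219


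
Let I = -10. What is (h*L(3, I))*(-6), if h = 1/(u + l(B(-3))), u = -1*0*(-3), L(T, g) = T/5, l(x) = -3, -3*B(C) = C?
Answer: 6/5 ≈ 1.2000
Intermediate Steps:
B(C) = -C/3
L(T, g) = T/5 (L(T, g) = T*(⅕) = T/5)
u = 0 (u = 0*(-3) = 0)
h = -⅓ (h = 1/(0 - 3) = 1/(-3) = -⅓ ≈ -0.33333)
(h*L(3, I))*(-6) = -3/15*(-6) = -⅓*⅗*(-6) = -⅕*(-6) = 6/5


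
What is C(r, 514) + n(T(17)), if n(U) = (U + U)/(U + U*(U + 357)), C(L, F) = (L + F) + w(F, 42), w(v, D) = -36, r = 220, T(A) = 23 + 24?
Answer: 282692/405 ≈ 698.00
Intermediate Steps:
T(A) = 47
C(L, F) = -36 + F + L (C(L, F) = (L + F) - 36 = (F + L) - 36 = -36 + F + L)
n(U) = 2*U/(U + U*(357 + U)) (n(U) = (2*U)/(U + U*(357 + U)) = 2*U/(U + U*(357 + U)))
C(r, 514) + n(T(17)) = (-36 + 514 + 220) + 2/(358 + 47) = 698 + 2/405 = 282692/405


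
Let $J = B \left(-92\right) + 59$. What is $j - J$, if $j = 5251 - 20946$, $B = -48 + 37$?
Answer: $-16766$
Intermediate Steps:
$B = -11$
$J = 1071$ ($J = \left(-11\right) \left(-92\right) + 59 = 1012 + 59 = 1071$)
$j = -15695$
$j - J = -15695 - 1071 = -16766$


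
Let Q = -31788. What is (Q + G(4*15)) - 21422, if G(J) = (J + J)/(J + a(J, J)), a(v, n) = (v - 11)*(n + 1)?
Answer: -162237170/3049 ≈ -53210.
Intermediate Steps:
a(v, n) = (1 + n)*(-11 + v) (a(v, n) = (-11 + v)*(1 + n) = (1 + n)*(-11 + v))
G(J) = 2*J/(-11 + J² - 9*J) (G(J) = (J + J)/(J + (-11 + J - 11*J + J*J)) = (2*J)/(J + (-11 + J - 11*J + J²)) = (2*J)/(J + (-11 + J² - 10*J)) = (2*J)/(-11 + J² - 9*J) = 2*J/(-11 + J² - 9*J))
(Q + G(4*15)) - 21422 = (-31788 + 2*(4*15)/(-11 + (4*15)² - 36*15)) - 21422 = (-31788 + 2*60/(-11 + 60² - 9*60)) - 21422 = (-31788 + 2*60/(-11 + 3600 - 540)) - 21422 = (-31788 + 2*60/3049) - 21422 = (-31788 + 2*60*(1/3049)) - 21422 = (-31788 + 120/3049) - 21422 = -96921492/3049 - 21422 = -162237170/3049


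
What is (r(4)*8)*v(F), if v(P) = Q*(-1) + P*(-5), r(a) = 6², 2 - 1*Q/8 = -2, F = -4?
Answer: -3456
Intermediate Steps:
Q = 32 (Q = 16 - 8*(-2) = 16 + 16 = 32)
r(a) = 36
v(P) = -32 - 5*P (v(P) = 32*(-1) + P*(-5) = -32 - 5*P)
(r(4)*8)*v(F) = (36*8)*(-32 - 5*(-4)) = 288*(-32 + 20) = 288*(-12) = -3456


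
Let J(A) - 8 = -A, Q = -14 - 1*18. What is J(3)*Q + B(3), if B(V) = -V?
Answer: -163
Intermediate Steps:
Q = -32 (Q = -14 - 18 = -32)
J(A) = 8 - A
J(3)*Q + B(3) = (8 - 1*3)*(-32) - 1*3 = (8 - 3)*(-32) - 3 = 5*(-32) - 3 = -160 - 3 = -163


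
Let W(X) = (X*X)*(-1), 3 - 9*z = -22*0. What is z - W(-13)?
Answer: 508/3 ≈ 169.33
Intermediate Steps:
z = ⅓ (z = ⅓ - (-22)*0/9 = ⅓ - ⅑*0 = ⅓ + 0 = ⅓ ≈ 0.33333)
W(X) = -X² (W(X) = X²*(-1) = -X²)
z - W(-13) = ⅓ - (-1)*(-13)² = ⅓ - (-1)*169 = ⅓ - 1*(-169) = ⅓ + 169 = 508/3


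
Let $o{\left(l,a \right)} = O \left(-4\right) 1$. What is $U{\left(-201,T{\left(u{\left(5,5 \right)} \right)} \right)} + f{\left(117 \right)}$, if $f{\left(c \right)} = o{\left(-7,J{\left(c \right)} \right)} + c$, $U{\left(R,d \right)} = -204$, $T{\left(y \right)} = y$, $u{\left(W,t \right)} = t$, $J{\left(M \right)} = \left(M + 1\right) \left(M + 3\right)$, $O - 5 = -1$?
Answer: $-103$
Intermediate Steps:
$O = 4$ ($O = 5 - 1 = 4$)
$J{\left(M \right)} = \left(1 + M\right) \left(3 + M\right)$
$o{\left(l,a \right)} = -16$ ($o{\left(l,a \right)} = 4 \left(-4\right) 1 = \left(-16\right) 1 = -16$)
$f{\left(c \right)} = -16 + c$
$U{\left(-201,T{\left(u{\left(5,5 \right)} \right)} \right)} + f{\left(117 \right)} = -204 + \left(-16 + 117\right) = -204 + 101 = -103$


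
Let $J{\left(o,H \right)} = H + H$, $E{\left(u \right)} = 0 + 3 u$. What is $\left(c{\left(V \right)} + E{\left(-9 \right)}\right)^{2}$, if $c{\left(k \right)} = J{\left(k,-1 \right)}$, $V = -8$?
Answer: $841$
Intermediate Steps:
$E{\left(u \right)} = 3 u$
$J{\left(o,H \right)} = 2 H$
$c{\left(k \right)} = -2$ ($c{\left(k \right)} = 2 \left(-1\right) = -2$)
$\left(c{\left(V \right)} + E{\left(-9 \right)}\right)^{2} = \left(-2 + 3 \left(-9\right)\right)^{2} = \left(-2 - 27\right)^{2} = \left(-29\right)^{2} = 841$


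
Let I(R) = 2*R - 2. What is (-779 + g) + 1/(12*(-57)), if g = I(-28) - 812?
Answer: -1127917/684 ≈ -1649.0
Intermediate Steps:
I(R) = -2 + 2*R
g = -870 (g = (-2 + 2*(-28)) - 812 = (-2 - 56) - 812 = -58 - 812 = -870)
(-779 + g) + 1/(12*(-57)) = (-779 - 870) + 1/(12*(-57)) = -1649 + 1/(-684) = -1649 - 1/684 = -1127917/684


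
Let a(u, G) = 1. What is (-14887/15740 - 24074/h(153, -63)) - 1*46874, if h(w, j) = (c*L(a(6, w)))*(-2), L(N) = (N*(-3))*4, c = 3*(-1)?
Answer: -1648234807/35415 ≈ -46541.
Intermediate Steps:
c = -3
L(N) = -12*N (L(N) = -3*N*4 = -12*N)
h(w, j) = -72 (h(w, j) = -(-36)*(-2) = -3*(-12)*(-2) = 36*(-2) = -72)
(-14887/15740 - 24074/h(153, -63)) - 1*46874 = (-14887/15740 - 24074/(-72)) - 1*46874 = (-14887*1/15740 - 24074*(-1/72)) - 46874 = (-14887/15740 + 12037/36) - 46874 = 11807903/35415 - 46874 = -1648234807/35415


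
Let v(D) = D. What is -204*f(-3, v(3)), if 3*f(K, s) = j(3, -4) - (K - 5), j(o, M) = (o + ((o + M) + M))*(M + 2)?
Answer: -816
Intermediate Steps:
j(o, M) = (2 + M)*(2*M + 2*o) (j(o, M) = (o + ((M + o) + M))*(2 + M) = (o + (o + 2*M))*(2 + M) = (2*M + 2*o)*(2 + M) = (2 + M)*(2*M + 2*o))
f(K, s) = 3 - K/3 (f(K, s) = ((2*(-4)² + 4*(-4) + 4*3 + 2*(-4)*3) - (K - 5))/3 = ((2*16 - 16 + 12 - 24) - (-5 + K))/3 = ((32 - 16 + 12 - 24) + (5 - K))/3 = (4 + (5 - K))/3 = (9 - K)/3 = 3 - K/3)
-204*f(-3, v(3)) = -204*(3 - ⅓*(-3)) = -204*(3 + 1) = -204*4 = -816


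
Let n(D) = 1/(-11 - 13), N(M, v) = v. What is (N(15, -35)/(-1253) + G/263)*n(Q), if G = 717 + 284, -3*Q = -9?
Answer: -90247/564924 ≈ -0.15975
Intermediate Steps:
Q = 3 (Q = -⅓*(-9) = 3)
G = 1001
n(D) = -1/24 (n(D) = 1/(-24) = -1/24)
(N(15, -35)/(-1253) + G/263)*n(Q) = (-35/(-1253) + 1001/263)*(-1/24) = (-35*(-1/1253) + 1001*(1/263))*(-1/24) = (5/179 + 1001/263)*(-1/24) = (180494/47077)*(-1/24) = -90247/564924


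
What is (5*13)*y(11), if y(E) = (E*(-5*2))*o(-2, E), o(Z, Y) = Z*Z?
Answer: -28600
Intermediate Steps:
o(Z, Y) = Z**2
y(E) = -40*E (y(E) = (E*(-5*2))*(-2)**2 = (E*(-10))*4 = -10*E*4 = -40*E)
(5*13)*y(11) = (5*13)*(-40*11) = 65*(-440) = -28600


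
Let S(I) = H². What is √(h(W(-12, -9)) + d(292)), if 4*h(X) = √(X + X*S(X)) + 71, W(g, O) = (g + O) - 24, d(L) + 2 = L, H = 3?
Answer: √(1231 + 15*I*√2)/2 ≈ 17.543 + 0.15115*I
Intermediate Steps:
d(L) = -2 + L
S(I) = 9 (S(I) = 3² = 9)
W(g, O) = -24 + O + g (W(g, O) = (O + g) - 24 = -24 + O + g)
h(X) = 71/4 + √10*√X/4 (h(X) = (√(X + X*9) + 71)/4 = (√(X + 9*X) + 71)/4 = (√(10*X) + 71)/4 = (√10*√X + 71)/4 = (71 + √10*√X)/4 = 71/4 + √10*√X/4)
√(h(W(-12, -9)) + d(292)) = √((71/4 + √10*√(-24 - 9 - 12)/4) + (-2 + 292)) = √((71/4 + √10*√(-45)/4) + 290) = √((71/4 + √10*(3*I*√5)/4) + 290) = √((71/4 + 15*I*√2/4) + 290) = √(1231/4 + 15*I*√2/4)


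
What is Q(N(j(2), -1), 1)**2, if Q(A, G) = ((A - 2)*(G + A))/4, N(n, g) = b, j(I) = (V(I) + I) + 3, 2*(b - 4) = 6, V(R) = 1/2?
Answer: 100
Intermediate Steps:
V(R) = 1/2
b = 7 (b = 4 + (1/2)*6 = 4 + 3 = 7)
j(I) = 7/2 + I (j(I) = (1/2 + I) + 3 = 7/2 + I)
N(n, g) = 7
Q(A, G) = (-2 + A)*(A + G)/4 (Q(A, G) = ((-2 + A)*(A + G))*(1/4) = (-2 + A)*(A + G)/4)
Q(N(j(2), -1), 1)**2 = (-1/2*7 - 1/2*1 + (1/4)*7**2 + (1/4)*7*1)**2 = (-7/2 - 1/2 + (1/4)*49 + 7/4)**2 = (-7/2 - 1/2 + 49/4 + 7/4)**2 = 10**2 = 100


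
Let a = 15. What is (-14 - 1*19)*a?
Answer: -495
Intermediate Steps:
(-14 - 1*19)*a = (-14 - 1*19)*15 = (-14 - 19)*15 = -33*15 = -495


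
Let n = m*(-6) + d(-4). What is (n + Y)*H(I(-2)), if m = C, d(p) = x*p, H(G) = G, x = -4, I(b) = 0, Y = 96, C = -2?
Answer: 0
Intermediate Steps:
d(p) = -4*p
m = -2
n = 28 (n = -2*(-6) - 4*(-4) = 12 + 16 = 28)
(n + Y)*H(I(-2)) = (28 + 96)*0 = 124*0 = 0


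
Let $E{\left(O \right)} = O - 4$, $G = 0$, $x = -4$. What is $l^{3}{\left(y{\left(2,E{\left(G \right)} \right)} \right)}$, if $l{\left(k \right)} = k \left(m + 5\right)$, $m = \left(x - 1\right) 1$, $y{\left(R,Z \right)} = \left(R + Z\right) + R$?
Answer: $0$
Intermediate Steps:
$E{\left(O \right)} = -4 + O$
$y{\left(R,Z \right)} = Z + 2 R$
$m = -5$ ($m = \left(-4 - 1\right) 1 = \left(-5\right) 1 = -5$)
$l{\left(k \right)} = 0$ ($l{\left(k \right)} = k \left(-5 + 5\right) = k 0 = 0$)
$l^{3}{\left(y{\left(2,E{\left(G \right)} \right)} \right)} = 0^{3} = 0$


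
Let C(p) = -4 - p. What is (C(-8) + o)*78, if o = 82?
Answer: 6708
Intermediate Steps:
(C(-8) + o)*78 = ((-4 - 1*(-8)) + 82)*78 = ((-4 + 8) + 82)*78 = (4 + 82)*78 = 86*78 = 6708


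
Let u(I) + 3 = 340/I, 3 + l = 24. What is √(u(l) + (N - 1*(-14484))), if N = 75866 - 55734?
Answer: √15271473/21 ≈ 186.09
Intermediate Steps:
l = 21 (l = -3 + 24 = 21)
N = 20132
u(I) = -3 + 340/I
√(u(l) + (N - 1*(-14484))) = √((-3 + 340/21) + (20132 - 1*(-14484))) = √((-3 + 340*(1/21)) + (20132 + 14484)) = √((-3 + 340/21) + 34616) = √(277/21 + 34616) = √(727213/21) = √15271473/21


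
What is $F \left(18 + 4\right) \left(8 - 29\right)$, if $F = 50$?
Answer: $-23100$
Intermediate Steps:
$F \left(18 + 4\right) \left(8 - 29\right) = 50 \left(18 + 4\right) \left(8 - 29\right) = 50 \cdot 22 \left(-21\right) = 50 \left(-462\right) = -23100$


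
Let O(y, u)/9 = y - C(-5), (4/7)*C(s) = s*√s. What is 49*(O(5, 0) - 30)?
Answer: 735 + 15435*I*√5/4 ≈ 735.0 + 8628.4*I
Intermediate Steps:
C(s) = 7*s^(3/2)/4 (C(s) = 7*(s*√s)/4 = 7*s^(3/2)/4)
O(y, u) = 9*y + 315*I*√5/4 (O(y, u) = 9*(y - 7*(-5)^(3/2)/4) = 9*(y - 7*(-5*I*√5)/4) = 9*(y - (-35)*I*√5/4) = 9*(y + 35*I*√5/4) = 9*y + 315*I*√5/4)
49*(O(5, 0) - 30) = 49*((9*5 + 315*I*√5/4) - 30) = 49*((45 + 315*I*√5/4) - 30) = 49*(15 + 315*I*√5/4) = 735 + 15435*I*√5/4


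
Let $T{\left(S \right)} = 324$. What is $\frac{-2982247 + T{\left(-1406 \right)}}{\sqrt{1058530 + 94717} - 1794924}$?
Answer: $\frac{764617879836}{460250144647} + \frac{425989 \sqrt{1153247}}{460250144647} \approx 1.6623$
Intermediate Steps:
$\frac{-2982247 + T{\left(-1406 \right)}}{\sqrt{1058530 + 94717} - 1794924} = \frac{-2982247 + 324}{\sqrt{1058530 + 94717} - 1794924} = - \frac{2981923}{\sqrt{1153247} - 1794924} = - \frac{2981923}{-1794924 + \sqrt{1153247}}$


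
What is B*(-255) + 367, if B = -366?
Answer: 93697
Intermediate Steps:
B*(-255) + 367 = -366*(-255) + 367 = 93330 + 367 = 93697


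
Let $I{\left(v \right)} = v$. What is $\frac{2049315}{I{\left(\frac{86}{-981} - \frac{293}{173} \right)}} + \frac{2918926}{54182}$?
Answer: $- \frac{9421683877436152}{8189907301} \approx -1.1504 \cdot 10^{6}$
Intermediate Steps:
$\frac{2049315}{I{\left(\frac{86}{-981} - \frac{293}{173} \right)}} + \frac{2918926}{54182} = \frac{2049315}{\frac{86}{-981} - \frac{293}{173}} + \frac{2918926}{54182} = \frac{2049315}{86 \left(- \frac{1}{981}\right) - \frac{293}{173}} + 2918926 \cdot \frac{1}{54182} = \frac{2049315}{- \frac{86}{981} - \frac{293}{173}} + \frac{1459463}{27091} = \frac{2049315}{- \frac{302311}{169713}} + \frac{1459463}{27091} = 2049315 \left(- \frac{169713}{302311}\right) + \frac{1459463}{27091} = - \frac{347795396595}{302311} + \frac{1459463}{27091} = - \frac{9421683877436152}{8189907301}$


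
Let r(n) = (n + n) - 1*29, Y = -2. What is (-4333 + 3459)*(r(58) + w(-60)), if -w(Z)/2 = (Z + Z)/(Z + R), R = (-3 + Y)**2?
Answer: -490314/7 ≈ -70045.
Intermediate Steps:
R = 25 (R = (-3 - 2)**2 = (-5)**2 = 25)
w(Z) = -4*Z/(25 + Z) (w(Z) = -2*(Z + Z)/(Z + 25) = -2*2*Z/(25 + Z) = -4*Z/(25 + Z))
r(n) = -29 + 2*n (r(n) = 2*n - 29 = -29 + 2*n)
(-4333 + 3459)*(r(58) + w(-60)) = (-4333 + 3459)*((-29 + 2*58) - 4*(-60)/(25 - 60)) = -874*((-29 + 116) - 4*(-60)/(-35)) = -874*(87 - 4*(-60)*(-1/35)) = -874*(87 - 48/7) = -874*561/7 = -490314/7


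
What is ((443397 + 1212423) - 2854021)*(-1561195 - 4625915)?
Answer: 7413401389110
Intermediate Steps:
((443397 + 1212423) - 2854021)*(-1561195 - 4625915) = (1655820 - 2854021)*(-6187110) = -1198201*(-6187110) = 7413401389110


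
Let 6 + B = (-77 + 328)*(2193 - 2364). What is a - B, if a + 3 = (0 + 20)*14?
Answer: 43204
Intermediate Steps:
a = 277 (a = -3 + (0 + 20)*14 = -3 + 20*14 = -3 + 280 = 277)
B = -42927 (B = -6 + (-77 + 328)*(2193 - 2364) = -6 + 251*(-171) = -6 - 42921 = -42927)
a - B = 277 - 1*(-42927) = 277 + 42927 = 43204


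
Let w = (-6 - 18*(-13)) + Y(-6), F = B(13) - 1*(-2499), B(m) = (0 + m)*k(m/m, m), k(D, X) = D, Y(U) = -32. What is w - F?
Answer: -2316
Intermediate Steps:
B(m) = m (B(m) = (0 + m)*(m/m) = m*1 = m)
F = 2512 (F = 13 - 1*(-2499) = 13 + 2499 = 2512)
w = 196 (w = (-6 - 18*(-13)) - 32 = (-6 + 234) - 32 = 228 - 32 = 196)
w - F = 196 - 1*2512 = 196 - 2512 = -2316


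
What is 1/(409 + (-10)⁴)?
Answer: 1/10409 ≈ 9.6071e-5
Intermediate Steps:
1/(409 + (-10)⁴) = 1/(409 + 10000) = 1/10409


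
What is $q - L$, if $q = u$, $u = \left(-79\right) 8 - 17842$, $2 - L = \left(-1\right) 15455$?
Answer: $-33931$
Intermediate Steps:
$L = 15457$ ($L = 2 - \left(-1\right) 15455 = 2 - -15455 = 2 + 15455 = 15457$)
$u = -18474$ ($u = -632 - 17842 = -18474$)
$q = -18474$
$q - L = -18474 - 15457 = -33931$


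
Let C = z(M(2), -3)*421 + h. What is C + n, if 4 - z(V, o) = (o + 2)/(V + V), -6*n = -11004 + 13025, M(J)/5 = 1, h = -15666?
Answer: -214151/15 ≈ -14277.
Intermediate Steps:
M(J) = 5 (M(J) = 5*1 = 5)
n = -2021/6 (n = -(-11004 + 13025)/6 = -⅙*2021 = -2021/6 ≈ -336.83)
z(V, o) = 4 - (2 + o)/(2*V) (z(V, o) = 4 - (o + 2)/(V + V) = 4 - (2 + o)/(2*V))
C = -139399/10 (C = ((½)*(-2 - 1*(-3) + 8*5)/5)*421 - 15666 = ((½)*(⅕)*(-2 + 3 + 40))*421 - 15666 = ((½)*(⅕)*41)*421 - 15666 = (41/10)*421 - 15666 = 17261/10 - 15666 = -139399/10 ≈ -13940.)
C + n = -139399/10 - 2021/6 = -214151/15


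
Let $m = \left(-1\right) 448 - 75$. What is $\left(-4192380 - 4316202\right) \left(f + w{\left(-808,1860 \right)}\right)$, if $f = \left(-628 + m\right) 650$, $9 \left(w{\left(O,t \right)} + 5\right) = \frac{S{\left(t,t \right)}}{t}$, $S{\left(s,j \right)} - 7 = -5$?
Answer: $\frac{2960068246814951}{465} \approx 6.3657 \cdot 10^{12}$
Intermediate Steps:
$m = -523$ ($m = -448 - 75 = -523$)
$S{\left(s,j \right)} = 2$ ($S{\left(s,j \right)} = 7 - 5 = 2$)
$w{\left(O,t \right)} = -5 + \frac{2}{9 t}$ ($w{\left(O,t \right)} = -5 + \frac{\frac{1}{t} 2}{9} = -5 + \frac{2 \frac{1}{t}}{9} = -5 + \frac{2}{9 t}$)
$f = -748150$ ($f = \left(-628 - 523\right) 650 = \left(-1151\right) 650 = -748150$)
$\left(-4192380 - 4316202\right) \left(f + w{\left(-808,1860 \right)}\right) = \left(-4192380 - 4316202\right) \left(-748150 - \left(5 - \frac{2}{9 \cdot 1860}\right)\right) = - 8508582 \left(-748150 + \left(-5 + \frac{2}{9} \cdot \frac{1}{1860}\right)\right) = - 8508582 \left(-748150 + \left(-5 + \frac{1}{8370}\right)\right) = - 8508582 \left(-748150 - \frac{41849}{8370}\right) = \left(-8508582\right) \left(- \frac{6262057349}{8370}\right) = \frac{2960068246814951}{465}$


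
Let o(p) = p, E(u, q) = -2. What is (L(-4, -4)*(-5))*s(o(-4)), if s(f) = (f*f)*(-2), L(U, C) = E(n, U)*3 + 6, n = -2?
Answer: 0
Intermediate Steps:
L(U, C) = 0 (L(U, C) = -2*3 + 6 = -6 + 6 = 0)
s(f) = -2*f² (s(f) = f²*(-2) = -2*f²)
(L(-4, -4)*(-5))*s(o(-4)) = (0*(-5))*(-2*(-4)²) = 0*(-2*16) = 0*(-32) = 0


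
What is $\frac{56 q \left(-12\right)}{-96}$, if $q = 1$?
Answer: $7$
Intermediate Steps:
$\frac{56 q \left(-12\right)}{-96} = \frac{56 \cdot 1 \left(-12\right)}{-96} = 56 \left(-12\right) \left(- \frac{1}{96}\right) = \left(-672\right) \left(- \frac{1}{96}\right) = 7$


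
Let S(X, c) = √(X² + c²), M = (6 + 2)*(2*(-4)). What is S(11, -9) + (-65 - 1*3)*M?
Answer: 4352 + √202 ≈ 4366.2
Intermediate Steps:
M = -64 (M = 8*(-8) = -64)
S(11, -9) + (-65 - 1*3)*M = √(11² + (-9)²) + (-65 - 1*3)*(-64) = √(121 + 81) + (-65 - 3)*(-64) = √202 - 68*(-64) = √202 + 4352 = 4352 + √202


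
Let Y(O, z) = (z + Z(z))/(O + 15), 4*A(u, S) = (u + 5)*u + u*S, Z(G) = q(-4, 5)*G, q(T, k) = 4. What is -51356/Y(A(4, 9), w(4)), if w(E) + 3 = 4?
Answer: -1694748/5 ≈ -3.3895e+5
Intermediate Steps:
w(E) = 1 (w(E) = -3 + 4 = 1)
Z(G) = 4*G
A(u, S) = S*u/4 + u*(5 + u)/4 (A(u, S) = ((u + 5)*u + u*S)/4 = ((5 + u)*u + S*u)/4 = (u*(5 + u) + S*u)/4 = (S*u + u*(5 + u))/4 = S*u/4 + u*(5 + u)/4)
Y(O, z) = 5*z/(15 + O) (Y(O, z) = (z + 4*z)/(O + 15) = (5*z)/(15 + O) = 5*z/(15 + O))
-51356/Y(A(4, 9), w(4)) = -51356/(5*1/(15 + (¼)*4*(5 + 9 + 4))) = -51356/(5*1/(15 + (¼)*4*18)) = -51356/(5*1/(15 + 18)) = -51356/(5*1/33) = -51356/(5*1*(1/33)) = -51356/5/33 = -51356*33/5 = -1694748/5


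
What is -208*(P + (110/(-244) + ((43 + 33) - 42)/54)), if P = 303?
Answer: -103861784/1647 ≈ -63061.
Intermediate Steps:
-208*(P + (110/(-244) + ((43 + 33) - 42)/54)) = -208*(303 + (110/(-244) + ((43 + 33) - 42)/54)) = -208*(303 + (110*(-1/244) + (76 - 42)*(1/54))) = -208*(303 + (-55/122 + 34*(1/54))) = -208*(303 + (-55/122 + 17/27)) = -208*(303 + 589/3294) = -208*998671/3294 = -103861784/1647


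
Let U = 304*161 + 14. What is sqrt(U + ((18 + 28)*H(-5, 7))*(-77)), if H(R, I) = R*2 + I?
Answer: 56*sqrt(19) ≈ 244.10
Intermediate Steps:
H(R, I) = I + 2*R (H(R, I) = 2*R + I = I + 2*R)
U = 48958 (U = 48944 + 14 = 48958)
sqrt(U + ((18 + 28)*H(-5, 7))*(-77)) = sqrt(48958 + ((18 + 28)*(7 + 2*(-5)))*(-77)) = sqrt(48958 + (46*(7 - 10))*(-77)) = sqrt(48958 + (46*(-3))*(-77)) = sqrt(48958 - 138*(-77)) = sqrt(48958 + 10626) = sqrt(59584) = 56*sqrt(19)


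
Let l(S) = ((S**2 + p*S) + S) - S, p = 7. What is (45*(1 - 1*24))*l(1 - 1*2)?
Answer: 6210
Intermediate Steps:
l(S) = S**2 + 7*S (l(S) = ((S**2 + 7*S) + S) - S = (S**2 + 8*S) - S = S**2 + 7*S)
(45*(1 - 1*24))*l(1 - 1*2) = (45*(1 - 1*24))*((1 - 1*2)*(7 + (1 - 1*2))) = (45*(1 - 24))*((1 - 2)*(7 + (1 - 2))) = (45*(-23))*(-(7 - 1)) = -(-1035)*6 = -1035*(-6) = 6210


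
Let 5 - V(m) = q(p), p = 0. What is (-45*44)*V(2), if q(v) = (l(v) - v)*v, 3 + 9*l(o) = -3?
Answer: -9900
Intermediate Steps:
l(o) = -⅔ (l(o) = -⅓ + (⅑)*(-3) = -⅓ - ⅓ = -⅔)
q(v) = v*(-⅔ - v) (q(v) = (-⅔ - v)*v = v*(-⅔ - v))
V(m) = 5 (V(m) = 5 - (-1)*0*(2 + 3*0)/3 = 5 - (-1)*0*(2 + 0)/3 = 5 - (-1)*0*2/3 = 5 - 1*0 = 5 + 0 = 5)
(-45*44)*V(2) = -45*44*5 = -1980*5 = -9900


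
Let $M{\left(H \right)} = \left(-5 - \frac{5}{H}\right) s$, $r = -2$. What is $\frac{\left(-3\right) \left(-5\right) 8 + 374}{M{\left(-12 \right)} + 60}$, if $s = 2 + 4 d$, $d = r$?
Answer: $\frac{988}{175} \approx 5.6457$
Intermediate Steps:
$d = -2$
$s = -6$ ($s = 2 + 4 \left(-2\right) = 2 - 8 = -6$)
$M{\left(H \right)} = 30 + \frac{30}{H}$ ($M{\left(H \right)} = \left(-5 - \frac{5}{H}\right) \left(-6\right) = 30 + \frac{30}{H}$)
$\frac{\left(-3\right) \left(-5\right) 8 + 374}{M{\left(-12 \right)} + 60} = \frac{\left(-3\right) \left(-5\right) 8 + 374}{\left(30 + \frac{30}{-12}\right) + 60} = \frac{15 \cdot 8 + 374}{\left(30 + 30 \left(- \frac{1}{12}\right)\right) + 60} = \frac{120 + 374}{\left(30 - \frac{5}{2}\right) + 60} = \frac{494}{\frac{55}{2} + 60} = \frac{494}{\frac{175}{2}} = 494 \cdot \frac{2}{175} = \frac{988}{175}$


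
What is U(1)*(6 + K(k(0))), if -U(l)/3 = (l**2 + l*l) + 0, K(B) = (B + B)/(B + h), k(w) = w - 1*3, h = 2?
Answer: -72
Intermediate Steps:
k(w) = -3 + w (k(w) = w - 3 = -3 + w)
K(B) = 2*B/(2 + B) (K(B) = (B + B)/(B + 2) = (2*B)/(2 + B) = 2*B/(2 + B))
U(l) = -6*l**2 (U(l) = -3*((l**2 + l*l) + 0) = -3*((l**2 + l**2) + 0) = -3*(2*l**2 + 0) = -6*l**2)
U(1)*(6 + K(k(0))) = (-6*1**2)*(6 + 2*(-3 + 0)/(2 + (-3 + 0))) = (-6*1)*(6 + 2*(-3)/(2 - 3)) = -6*(6 + 2*(-3)/(-1)) = -6*(6 + 2*(-3)*(-1)) = -6*(6 + 6) = -6*12 = -72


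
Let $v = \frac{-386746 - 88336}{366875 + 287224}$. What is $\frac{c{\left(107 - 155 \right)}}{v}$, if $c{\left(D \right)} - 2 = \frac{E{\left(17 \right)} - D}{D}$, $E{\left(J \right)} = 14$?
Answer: $- \frac{218033}{223568} \approx -0.97524$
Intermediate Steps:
$v = - \frac{475082}{654099}$ ($v = \frac{-386746 - 88336}{654099} = \left(-475082\right) \frac{1}{654099} = - \frac{475082}{654099} \approx -0.72632$)
$c{\left(D \right)} = 2 + \frac{14 - D}{D}$
$\frac{c{\left(107 - 155 \right)}}{v} = \frac{\frac{1}{107 - 155} \left(14 + \left(107 - 155\right)\right)}{- \frac{475082}{654099}} = \frac{14 + \left(107 - 155\right)}{107 - 155} \left(- \frac{654099}{475082}\right) = \frac{14 - 48}{-48} \left(- \frac{654099}{475082}\right) = \left(- \frac{1}{48}\right) \left(-34\right) \left(- \frac{654099}{475082}\right) = \frac{17}{24} \left(- \frac{654099}{475082}\right) = - \frac{218033}{223568}$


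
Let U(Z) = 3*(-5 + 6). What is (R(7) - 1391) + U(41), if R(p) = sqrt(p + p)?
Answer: -1388 + sqrt(14) ≈ -1384.3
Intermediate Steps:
U(Z) = 3 (U(Z) = 3*1 = 3)
R(p) = sqrt(2)*sqrt(p) (R(p) = sqrt(2*p) = sqrt(2)*sqrt(p))
(R(7) - 1391) + U(41) = (sqrt(2)*sqrt(7) - 1391) + 3 = (sqrt(14) - 1391) + 3 = (-1391 + sqrt(14)) + 3 = -1388 + sqrt(14)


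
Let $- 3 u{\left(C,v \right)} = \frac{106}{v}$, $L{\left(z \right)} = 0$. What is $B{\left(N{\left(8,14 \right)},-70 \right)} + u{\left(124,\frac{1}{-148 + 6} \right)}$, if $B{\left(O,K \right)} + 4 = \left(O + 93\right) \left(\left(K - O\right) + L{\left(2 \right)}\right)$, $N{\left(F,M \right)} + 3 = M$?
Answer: $- \frac{10232}{3} \approx -3410.7$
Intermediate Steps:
$N{\left(F,M \right)} = -3 + M$
$u{\left(C,v \right)} = - \frac{106}{3 v}$ ($u{\left(C,v \right)} = - \frac{106 \frac{1}{v}}{3} = - \frac{106}{3 v}$)
$B{\left(O,K \right)} = -4 + \left(93 + O\right) \left(K - O\right)$ ($B{\left(O,K \right)} = -4 + \left(O + 93\right) \left(\left(K - O\right) + 0\right) = -4 + \left(93 + O\right) \left(K - O\right)$)
$B{\left(N{\left(8,14 \right)},-70 \right)} + u{\left(124,\frac{1}{-148 + 6} \right)} = \left(-4 - \left(-3 + 14\right)^{2} - 93 \left(-3 + 14\right) + 93 \left(-70\right) - 70 \left(-3 + 14\right)\right) - \frac{106}{3 \frac{1}{-148 + 6}} = \left(-4 - 11^{2} - 1023 - 6510 - 770\right) - \frac{106}{3 \frac{1}{-142}} = \left(-4 - 121 - 1023 - 6510 - 770\right) - \frac{106}{3 \left(- \frac{1}{142}\right)} = \left(-4 - 121 - 1023 - 6510 - 770\right) - - \frac{15052}{3} = -8428 + \frac{15052}{3} = - \frac{10232}{3}$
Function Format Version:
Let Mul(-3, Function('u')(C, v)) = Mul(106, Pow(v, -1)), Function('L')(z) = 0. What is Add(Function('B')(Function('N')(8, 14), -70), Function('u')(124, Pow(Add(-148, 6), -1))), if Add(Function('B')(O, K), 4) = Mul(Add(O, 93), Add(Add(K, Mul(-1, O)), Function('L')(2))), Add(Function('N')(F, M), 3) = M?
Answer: Rational(-10232, 3) ≈ -3410.7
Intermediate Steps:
Function('N')(F, M) = Add(-3, M)
Function('u')(C, v) = Mul(Rational(-106, 3), Pow(v, -1)) (Function('u')(C, v) = Mul(Rational(-1, 3), Mul(106, Pow(v, -1))) = Mul(Rational(-106, 3), Pow(v, -1)))
Function('B')(O, K) = Add(-4, Mul(Add(93, O), Add(K, Mul(-1, O)))) (Function('B')(O, K) = Add(-4, Mul(Add(O, 93), Add(Add(K, Mul(-1, O)), 0))) = Add(-4, Mul(Add(93, O), Add(K, Mul(-1, O)))))
Add(Function('B')(Function('N')(8, 14), -70), Function('u')(124, Pow(Add(-148, 6), -1))) = Add(Add(-4, Mul(-1, Pow(Add(-3, 14), 2)), Mul(-93, Add(-3, 14)), Mul(93, -70), Mul(-70, Add(-3, 14))), Mul(Rational(-106, 3), Pow(Pow(Add(-148, 6), -1), -1))) = Add(Add(-4, Mul(-1, Pow(11, 2)), Mul(-93, 11), -6510, Mul(-70, 11)), Mul(Rational(-106, 3), Pow(Pow(-142, -1), -1))) = Add(Add(-4, Mul(-1, 121), -1023, -6510, -770), Mul(Rational(-106, 3), Pow(Rational(-1, 142), -1))) = Add(Add(-4, -121, -1023, -6510, -770), Mul(Rational(-106, 3), -142)) = Add(-8428, Rational(15052, 3)) = Rational(-10232, 3)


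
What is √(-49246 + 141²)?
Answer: I*√29365 ≈ 171.36*I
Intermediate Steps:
√(-49246 + 141²) = √(-49246 + 19881) = √(-29365) = I*√29365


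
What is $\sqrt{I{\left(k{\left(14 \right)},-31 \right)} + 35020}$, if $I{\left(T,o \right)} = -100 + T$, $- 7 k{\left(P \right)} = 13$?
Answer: $\frac{\sqrt{1710989}}{7} \approx 186.86$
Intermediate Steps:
$k{\left(P \right)} = - \frac{13}{7}$ ($k{\left(P \right)} = \left(- \frac{1}{7}\right) 13 = - \frac{13}{7}$)
$\sqrt{I{\left(k{\left(14 \right)},-31 \right)} + 35020} = \sqrt{\left(-100 - \frac{13}{7}\right) + 35020} = \sqrt{- \frac{713}{7} + 35020} = \sqrt{\frac{244427}{7}} = \frac{\sqrt{1710989}}{7}$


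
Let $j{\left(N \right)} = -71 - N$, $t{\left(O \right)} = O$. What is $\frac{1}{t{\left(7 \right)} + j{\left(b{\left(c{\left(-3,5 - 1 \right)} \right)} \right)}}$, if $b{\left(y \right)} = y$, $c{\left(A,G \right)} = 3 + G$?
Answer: $- \frac{1}{71} \approx -0.014085$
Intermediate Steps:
$\frac{1}{t{\left(7 \right)} + j{\left(b{\left(c{\left(-3,5 - 1 \right)} \right)} \right)}} = \frac{1}{7 - 78} = \frac{1}{-71} = - \frac{1}{71}$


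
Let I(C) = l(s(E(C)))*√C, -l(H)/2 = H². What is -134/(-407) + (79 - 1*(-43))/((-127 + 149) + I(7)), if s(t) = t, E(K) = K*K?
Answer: 5407094027/16423868802 - 146461*√7/40353486 ≈ 0.31962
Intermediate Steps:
E(K) = K²
l(H) = -2*H²
I(C) = -2*C^(9/2) (I(C) = (-2*C⁴)*√C = -2*C^(9/2))
-134/(-407) + (79 - 1*(-43))/((-127 + 149) + I(7)) = -134/(-407) + (79 - 1*(-43))/((-127 + 149) - 4802*√7) = -134*(-1/407) + (79 + 43)/(22 - 4802*√7) = 134/407 + 122/(22 - 4802*√7)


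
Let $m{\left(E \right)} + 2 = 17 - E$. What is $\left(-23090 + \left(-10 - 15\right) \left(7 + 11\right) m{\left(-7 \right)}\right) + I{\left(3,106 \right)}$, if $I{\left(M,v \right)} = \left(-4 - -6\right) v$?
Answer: $-32778$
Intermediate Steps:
$m{\left(E \right)} = 15 - E$ ($m{\left(E \right)} = -2 - \left(-17 + E\right) = 15 - E$)
$I{\left(M,v \right)} = 2 v$ ($I{\left(M,v \right)} = \left(-4 + 6\right) v = 2 v$)
$\left(-23090 + \left(-10 - 15\right) \left(7 + 11\right) m{\left(-7 \right)}\right) + I{\left(3,106 \right)} = \left(-23090 + \left(-10 - 15\right) \left(7 + 11\right) \left(15 - -7\right)\right) + 2 \cdot 106 = \left(-23090 + \left(-25\right) 18 \left(15 + 7\right)\right) + 212 = \left(-23090 - 9900\right) + 212 = -32990 + 212 = -32778$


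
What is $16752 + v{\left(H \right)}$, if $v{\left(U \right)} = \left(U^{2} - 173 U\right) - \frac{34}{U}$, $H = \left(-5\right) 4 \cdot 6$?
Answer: $\frac{3114737}{60} \approx 51912.0$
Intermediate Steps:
$H = -120$ ($H = \left(-20\right) 6 = -120$)
$v{\left(U \right)} = U^{2} - 173 U - \frac{34}{U}$
$16752 + v{\left(H \right)} = 16752 + \frac{-34 + \left(-120\right)^{2} \left(-173 - 120\right)}{-120} = 16752 - \frac{-34 + 14400 \left(-293\right)}{120} = 16752 - \frac{-34 - 4219200}{120} = 16752 - - \frac{2109617}{60} = 16752 + \frac{2109617}{60} = \frac{3114737}{60}$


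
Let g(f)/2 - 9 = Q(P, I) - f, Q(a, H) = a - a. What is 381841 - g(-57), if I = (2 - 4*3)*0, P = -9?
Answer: 381709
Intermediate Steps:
I = 0 (I = (2 - 12)*0 = -10*0 = 0)
Q(a, H) = 0
g(f) = 18 - 2*f (g(f) = 18 + 2*(0 - f) = 18 + 2*(-f) = 18 - 2*f)
381841 - g(-57) = 381841 - (18 - 2*(-57)) = 381841 - (18 + 114) = 381841 - 1*132 = 381841 - 132 = 381709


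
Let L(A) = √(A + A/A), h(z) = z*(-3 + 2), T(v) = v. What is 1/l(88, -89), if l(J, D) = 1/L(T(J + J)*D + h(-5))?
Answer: I*√15658 ≈ 125.13*I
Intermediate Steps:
h(z) = -z (h(z) = z*(-1) = -z)
L(A) = √(1 + A) (L(A) = √(A + 1) = √(1 + A))
l(J, D) = (6 + 2*D*J)^(-½) (l(J, D) = 1/(√(1 + ((J + J)*D - 1*(-5)))) = 1/(√(1 + ((2*J)*D + 5))) = 1/(√(1 + (2*D*J + 5))) = 1/(√(1 + (5 + 2*D*J))) = 1/(√(6 + 2*D*J)) = (6 + 2*D*J)^(-½))
1/l(88, -89) = 1/(√2/(2*√(3 - 89*88))) = 1/(√2/(2*√(3 - 7832))) = 1/(√2/(2*√(-7829))) = 1/(√2*(-I*√7829/7829)/2) = 1/(-I*√15658/15658) = I*√15658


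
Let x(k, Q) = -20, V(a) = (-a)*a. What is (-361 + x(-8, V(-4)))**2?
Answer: 145161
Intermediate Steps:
V(a) = -a**2
(-361 + x(-8, V(-4)))**2 = (-361 - 20)**2 = (-381)**2 = 145161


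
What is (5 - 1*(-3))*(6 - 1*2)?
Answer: 32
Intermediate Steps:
(5 - 1*(-3))*(6 - 1*2) = (5 + 3)*(6 - 2) = 8*4 = 32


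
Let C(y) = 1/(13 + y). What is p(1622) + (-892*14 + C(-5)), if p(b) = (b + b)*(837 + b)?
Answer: 63716065/8 ≈ 7.9645e+6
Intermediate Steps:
p(b) = 2*b*(837 + b) (p(b) = (2*b)*(837 + b) = 2*b*(837 + b))
p(1622) + (-892*14 + C(-5)) = 2*1622*(837 + 1622) + (-892*14 + 1/(13 - 5)) = 2*1622*2459 + (-12488 + 1/8) = 7976996 + (-12488 + ⅛) = 7976996 - 99903/8 = 63716065/8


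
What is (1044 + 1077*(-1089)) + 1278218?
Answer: 106409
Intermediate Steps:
(1044 + 1077*(-1089)) + 1278218 = (1044 - 1172853) + 1278218 = -1171809 + 1278218 = 106409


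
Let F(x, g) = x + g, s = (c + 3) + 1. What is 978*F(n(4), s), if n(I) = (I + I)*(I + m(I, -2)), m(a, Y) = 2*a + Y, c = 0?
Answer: 82152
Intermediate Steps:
m(a, Y) = Y + 2*a
s = 4 (s = (0 + 3) + 1 = 3 + 1 = 4)
n(I) = 2*I*(-2 + 3*I) (n(I) = (I + I)*(I + (-2 + 2*I)) = (2*I)*(-2 + 3*I) = 2*I*(-2 + 3*I))
F(x, g) = g + x
978*F(n(4), s) = 978*(4 + 2*4*(-2 + 3*4)) = 978*(4 + 2*4*(-2 + 12)) = 978*(4 + 2*4*10) = 978*(4 + 80) = 978*84 = 82152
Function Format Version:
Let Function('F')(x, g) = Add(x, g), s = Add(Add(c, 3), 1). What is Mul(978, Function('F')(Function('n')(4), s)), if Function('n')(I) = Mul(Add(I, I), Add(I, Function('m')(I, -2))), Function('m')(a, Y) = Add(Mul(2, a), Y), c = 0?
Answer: 82152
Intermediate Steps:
Function('m')(a, Y) = Add(Y, Mul(2, a))
s = 4 (s = Add(Add(0, 3), 1) = Add(3, 1) = 4)
Function('n')(I) = Mul(2, I, Add(-2, Mul(3, I))) (Function('n')(I) = Mul(Add(I, I), Add(I, Add(-2, Mul(2, I)))) = Mul(Mul(2, I), Add(-2, Mul(3, I))) = Mul(2, I, Add(-2, Mul(3, I))))
Function('F')(x, g) = Add(g, x)
Mul(978, Function('F')(Function('n')(4), s)) = Mul(978, Add(4, Mul(2, 4, Add(-2, Mul(3, 4))))) = Mul(978, Add(4, Mul(2, 4, Add(-2, 12)))) = Mul(978, Add(4, Mul(2, 4, 10))) = Mul(978, Add(4, 80)) = Mul(978, 84) = 82152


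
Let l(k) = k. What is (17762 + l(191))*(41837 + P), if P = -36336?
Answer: 98759453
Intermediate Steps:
(17762 + l(191))*(41837 + P) = (17762 + 191)*(41837 - 36336) = 17953*5501 = 98759453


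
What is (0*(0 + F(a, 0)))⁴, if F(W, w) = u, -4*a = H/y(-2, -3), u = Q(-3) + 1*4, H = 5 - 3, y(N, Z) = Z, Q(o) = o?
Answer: 0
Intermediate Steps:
H = 2
u = 1 (u = -3 + 1*4 = -3 + 4 = 1)
a = ⅙ (a = -1/(2*(-3)) = -(-1)/(2*3) = -¼*(-⅔) = ⅙ ≈ 0.16667)
F(W, w) = 1
(0*(0 + F(a, 0)))⁴ = (0*(0 + 1))⁴ = (0*1)⁴ = 0⁴ = 0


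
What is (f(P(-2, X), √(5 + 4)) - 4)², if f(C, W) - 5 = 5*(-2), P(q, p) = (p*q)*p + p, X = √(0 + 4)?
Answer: 81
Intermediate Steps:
X = 2 (X = √4 = 2)
P(q, p) = p + q*p² (P(q, p) = q*p² + p = p + q*p²)
f(C, W) = -5 (f(C, W) = 5 + 5*(-2) = 5 - 10 = -5)
(f(P(-2, X), √(5 + 4)) - 4)² = (-5 - 4)² = (-9)² = 81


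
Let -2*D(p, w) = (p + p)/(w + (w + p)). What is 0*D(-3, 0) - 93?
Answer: -93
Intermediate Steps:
D(p, w) = -p/(p + 2*w) (D(p, w) = -(p + p)/(2*(w + (w + p))) = -2*p/(2*(w + (p + w))) = -2*p/(2*(p + 2*w)) = -p/(p + 2*w))
0*D(-3, 0) - 93 = 0*(-1*(-3)/(-3 + 2*0)) - 93 = 0*(-1*(-3)/(-3 + 0)) - 93 = 0*(-1*(-3)/(-3)) - 93 = 0*(-1*(-3)*(-1/3)) - 93 = 0*(-1) - 93 = 0 - 93 = -93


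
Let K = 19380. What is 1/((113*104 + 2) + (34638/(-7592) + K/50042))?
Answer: 94979716/1115995026405 ≈ 8.5108e-5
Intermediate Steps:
1/((113*104 + 2) + (34638/(-7592) + K/50042)) = 1/((113*104 + 2) + (34638/(-7592) + 19380/50042)) = 1/((11752 + 2) + (34638*(-1/7592) + 19380*(1/50042))) = 1/(11754 + (-17319/3796 + 9690/25021)) = 1/(11754 - 396555459/94979716) = 1/(1115995026405/94979716) = 94979716/1115995026405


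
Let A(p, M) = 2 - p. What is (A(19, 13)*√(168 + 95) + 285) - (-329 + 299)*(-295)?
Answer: -8565 - 17*√263 ≈ -8840.7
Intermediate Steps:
(A(19, 13)*√(168 + 95) + 285) - (-329 + 299)*(-295) = ((2 - 1*19)*√(168 + 95) + 285) - (-329 + 299)*(-295) = ((2 - 19)*√263 + 285) - (-30)*(-295) = (-17*√263 + 285) - 1*8850 = (285 - 17*√263) - 8850 = -8565 - 17*√263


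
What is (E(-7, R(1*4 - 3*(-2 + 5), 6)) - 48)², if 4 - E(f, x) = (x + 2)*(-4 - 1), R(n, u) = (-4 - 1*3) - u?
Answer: 9801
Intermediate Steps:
R(n, u) = -7 - u (R(n, u) = (-4 - 3) - u = -7 - u)
E(f, x) = 14 + 5*x (E(f, x) = 4 - (x + 2)*(-4 - 1) = 4 - (2 + x)*(-5) = 4 - (-10 - 5*x) = 4 + (10 + 5*x) = 14 + 5*x)
(E(-7, R(1*4 - 3*(-2 + 5), 6)) - 48)² = ((14 + 5*(-7 - 1*6)) - 48)² = ((14 + 5*(-7 - 6)) - 48)² = ((14 + 5*(-13)) - 48)² = ((14 - 65) - 48)² = (-51 - 48)² = (-99)² = 9801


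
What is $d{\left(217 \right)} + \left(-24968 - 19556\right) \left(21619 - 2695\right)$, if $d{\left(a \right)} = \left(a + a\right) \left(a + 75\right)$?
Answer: $-842445448$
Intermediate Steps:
$d{\left(a \right)} = 2 a \left(75 + a\right)$
$d{\left(217 \right)} + \left(-24968 - 19556\right) \left(21619 - 2695\right) = 2 \cdot 217 \left(75 + 217\right) + \left(-24968 - 19556\right) \left(21619 - 2695\right) = 2 \cdot 217 \cdot 292 - 842572176 = 126728 - 842572176 = -842445448$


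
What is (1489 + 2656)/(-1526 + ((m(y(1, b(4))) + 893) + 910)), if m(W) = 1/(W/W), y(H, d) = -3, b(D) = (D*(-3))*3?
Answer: 4145/278 ≈ 14.910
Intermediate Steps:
b(D) = -9*D (b(D) = -3*D*3 = -9*D)
m(W) = 1 (m(W) = 1/1 = 1)
(1489 + 2656)/(-1526 + ((m(y(1, b(4))) + 893) + 910)) = (1489 + 2656)/(-1526 + ((1 + 893) + 910)) = 4145/(-1526 + (894 + 910)) = 4145/(-1526 + 1804) = 4145/278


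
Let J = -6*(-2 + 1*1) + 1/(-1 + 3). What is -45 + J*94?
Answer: 566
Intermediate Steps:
J = 13/2 (J = -6*(-2 + 1) + 1/2 = -6*(-1) + ½ = 6 + ½ = 13/2 ≈ 6.5000)
-45 + J*94 = -45 + (13/2)*94 = -45 + 611 = 566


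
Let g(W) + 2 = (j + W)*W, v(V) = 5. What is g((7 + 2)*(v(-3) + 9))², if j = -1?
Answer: 247999504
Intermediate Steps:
g(W) = -2 + W*(-1 + W) (g(W) = -2 + (-1 + W)*W = -2 + W*(-1 + W))
g((7 + 2)*(v(-3) + 9))² = (-2 + ((7 + 2)*(5 + 9))² - (7 + 2)*(5 + 9))² = (-2 + (9*14)² - 9*14)² = (-2 + 126² - 1*126)² = (-2 + 15876 - 126)² = 15748² = 247999504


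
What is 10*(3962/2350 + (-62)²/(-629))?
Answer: -6541302/147815 ≈ -44.253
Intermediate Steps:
10*(3962/2350 + (-62)²/(-629)) = 10*(3962*(1/2350) + 3844*(-1/629)) = 10*(1981/1175 - 3844/629) = 10*(-3270651/739075) = -6541302/147815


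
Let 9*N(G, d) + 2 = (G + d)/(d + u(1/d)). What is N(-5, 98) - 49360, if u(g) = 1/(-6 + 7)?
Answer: -14659955/297 ≈ -49360.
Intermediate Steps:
u(g) = 1 (u(g) = 1/1 = 1)
N(G, d) = -2/9 + (G + d)/(9*(1 + d)) (N(G, d) = -2/9 + ((G + d)/(d + 1))/9 = -2/9 + ((G + d)/(1 + d))/9 = -2/9 + (G + d)/(9*(1 + d)))
N(-5, 98) - 49360 = (-2 - 5 - 1*98)/(9*(1 + 98)) - 49360 = (⅑)*(-2 - 5 - 98)/99 - 49360 = (⅑)*(1/99)*(-105) - 49360 = -35/297 - 49360 = -14659955/297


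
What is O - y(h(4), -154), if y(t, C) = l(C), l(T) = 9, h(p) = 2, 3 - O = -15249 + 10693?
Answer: 4550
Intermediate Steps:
O = 4559 (O = 3 - (-15249 + 10693) = 3 - 1*(-4556) = 3 + 4556 = 4559)
y(t, C) = 9
O - y(h(4), -154) = 4559 - 1*9 = 4559 - 9 = 4550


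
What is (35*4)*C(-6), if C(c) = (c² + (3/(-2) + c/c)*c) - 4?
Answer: 4900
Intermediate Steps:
C(c) = -4 + c² - c/2 (C(c) = (c² + (3*(-½) + 1)*c) - 4 = (c² + (-3/2 + 1)*c) - 4 = (c² - c/2) - 4 = -4 + c² - c/2)
(35*4)*C(-6) = (35*4)*(-4 + (-6)² - ½*(-6)) = 140*(-4 + 36 + 3) = 140*35 = 4900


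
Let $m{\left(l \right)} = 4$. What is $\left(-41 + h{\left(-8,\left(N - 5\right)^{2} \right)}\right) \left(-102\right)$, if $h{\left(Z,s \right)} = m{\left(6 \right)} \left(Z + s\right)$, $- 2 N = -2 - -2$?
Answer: $-2754$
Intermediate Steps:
$N = 0$ ($N = - \frac{-2 - -2}{2} = - \frac{-2 + 2}{2} = \left(- \frac{1}{2}\right) 0 = 0$)
$h{\left(Z,s \right)} = 4 Z + 4 s$ ($h{\left(Z,s \right)} = 4 \left(Z + s\right) = 4 Z + 4 s$)
$\left(-41 + h{\left(-8,\left(N - 5\right)^{2} \right)}\right) \left(-102\right) = \left(-41 + \left(4 \left(-8\right) + 4 \left(0 - 5\right)^{2}\right)\right) \left(-102\right) = \left(-41 - \left(32 - 4 \left(-5\right)^{2}\right)\right) \left(-102\right) = \left(-41 + \left(-32 + 4 \cdot 25\right)\right) \left(-102\right) = \left(-41 + \left(-32 + 100\right)\right) \left(-102\right) = \left(-41 + 68\right) \left(-102\right) = 27 \left(-102\right) = -2754$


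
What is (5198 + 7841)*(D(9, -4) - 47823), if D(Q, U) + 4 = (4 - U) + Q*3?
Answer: -623159888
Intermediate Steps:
D(Q, U) = -U + 3*Q (D(Q, U) = -4 + ((4 - U) + Q*3) = -4 + ((4 - U) + 3*Q) = -4 + (4 - U + 3*Q) = -U + 3*Q)
(5198 + 7841)*(D(9, -4) - 47823) = (5198 + 7841)*((-1*(-4) + 3*9) - 47823) = 13039*((4 + 27) - 47823) = 13039*(31 - 47823) = 13039*(-47792) = -623159888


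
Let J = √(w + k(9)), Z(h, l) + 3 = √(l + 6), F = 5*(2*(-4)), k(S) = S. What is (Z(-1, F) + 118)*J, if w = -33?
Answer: -4*√51 + 230*I*√6 ≈ -28.566 + 563.38*I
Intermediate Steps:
F = -40 (F = 5*(-8) = -40)
Z(h, l) = -3 + √(6 + l) (Z(h, l) = -3 + √(l + 6) = -3 + √(6 + l))
J = 2*I*√6 (J = √(-33 + 9) = √(-24) = 2*I*√6 ≈ 4.899*I)
(Z(-1, F) + 118)*J = ((-3 + √(6 - 40)) + 118)*(2*I*√6) = ((-3 + √(-34)) + 118)*(2*I*√6) = ((-3 + I*√34) + 118)*(2*I*√6) = (115 + I*√34)*(2*I*√6) = 2*I*√6*(115 + I*√34)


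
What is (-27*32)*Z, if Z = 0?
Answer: 0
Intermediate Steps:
(-27*32)*Z = -27*32*0 = -864*0 = 0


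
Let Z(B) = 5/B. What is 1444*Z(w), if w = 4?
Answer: 1805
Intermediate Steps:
1444*Z(w) = 1444*(5/4) = 1805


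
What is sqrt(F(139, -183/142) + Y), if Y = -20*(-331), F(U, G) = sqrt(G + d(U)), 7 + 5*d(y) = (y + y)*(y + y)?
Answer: sqrt(3337142000 + 710*sqrt(7790417490))/710 ≈ 82.124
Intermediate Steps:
d(y) = -7/5 + 4*y**2/5 (d(y) = -7/5 + ((y + y)*(y + y))/5 = -7/5 + ((2*y)*(2*y))/5 = -7/5 + (4*y**2)/5 = -7/5 + 4*y**2/5)
F(U, G) = sqrt(-7/5 + G + 4*U**2/5) (F(U, G) = sqrt(G + (-7/5 + 4*U**2/5)) = sqrt(-7/5 + G + 4*U**2/5))
Y = 6620
sqrt(F(139, -183/142) + Y) = sqrt(sqrt(-35 + 20*139**2 + 25*(-183/142))/5 + 6620) = sqrt(sqrt(-35 + 20*19321 + 25*(-183*1/142))/5 + 6620) = sqrt(sqrt(-35 + 386420 + 25*(-183/142))/5 + 6620) = sqrt(sqrt(-35 + 386420 - 4575/142)/5 + 6620) = sqrt(sqrt(54862095/142)/5 + 6620) = sqrt((sqrt(7790417490)/142)/5 + 6620) = sqrt(sqrt(7790417490)/710 + 6620) = sqrt(6620 + sqrt(7790417490)/710)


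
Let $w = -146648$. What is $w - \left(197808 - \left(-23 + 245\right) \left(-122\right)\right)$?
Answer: $-371540$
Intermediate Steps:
$w - \left(197808 - \left(-23 + 245\right) \left(-122\right)\right) = -146648 - \left(197808 - \left(-23 + 245\right) \left(-122\right)\right) = -146648 - \left(197808 - 222 \left(-122\right)\right) = -146648 - \left(197808 - -27084\right) = -146648 - \left(197808 + 27084\right) = -146648 - 224892 = -371540$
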